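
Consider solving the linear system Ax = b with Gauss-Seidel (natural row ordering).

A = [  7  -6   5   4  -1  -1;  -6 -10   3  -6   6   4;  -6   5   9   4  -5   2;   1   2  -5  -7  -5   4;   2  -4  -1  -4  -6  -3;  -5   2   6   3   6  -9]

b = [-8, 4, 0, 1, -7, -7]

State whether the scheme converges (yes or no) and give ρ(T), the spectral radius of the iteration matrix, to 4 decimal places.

no, ρ = 1.6687

Split A = D + L + U, D = diag(7, -10, 9, -7, -6, -9).
Gauss-Seidel: T = -(D+L)⁻¹U, row 0 first, T[0,3] = -(4)/(7) = -0.5714; later rows by forward substitution.
  T[0,:] = [+0.0000 +0.8571 -0.7143 -0.5714 +0.1429 +0.1429]
  T[1,:] = [+0.0000 -0.5143 +0.7286 -0.2571 +0.5143 +0.3143]
  T[2,:] = [+0.0000 +0.8571 -0.8810 -0.6825 +0.3651 -0.3016]
  T[3,:] = [+0.0000 -0.6367 +0.7354 +0.3324 -0.8077 +0.8971]
  T[4,:] = [+0.0000 +0.9102 -1.0672 -0.1269 +0.1824 -1.2097]
  T[5,:] = [+0.0000 +0.3755 -0.4949 -0.1685 +0.1307 -0.7180]
eigenvalue magnitudes: 1.6687, 0.4508, 0.4508, 0.3132, 0.2135, 0.0000.
spectral radius ρ = 1.6687; 1.6687 > 1: divergent.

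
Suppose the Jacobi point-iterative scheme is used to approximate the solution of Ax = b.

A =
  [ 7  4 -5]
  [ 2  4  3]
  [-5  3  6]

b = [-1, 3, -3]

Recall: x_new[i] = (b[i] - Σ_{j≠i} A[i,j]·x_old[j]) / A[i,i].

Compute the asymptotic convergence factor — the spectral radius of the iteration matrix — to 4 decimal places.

1.2925

Let D = diag(7, 4, 6); L, U the strict triangles.
Jacobi: T = -D⁻¹(L+U), T[0,2] = -(-5)/(7) = +0.7143; T[0,0] = 0.
  T[0,:] = [+0.0000, -0.5714, +0.7143]
  T[1,:] = [-0.5000, +0.0000, -0.7500]
  T[2,:] = [+0.8333, -0.5000, +0.0000]
eigenvalue magnitudes: 1.2925, 0.7021, 0.5904.
ρ(T) = max|λ| = 1.2925; 1.2925 > 1, so it fails to converge.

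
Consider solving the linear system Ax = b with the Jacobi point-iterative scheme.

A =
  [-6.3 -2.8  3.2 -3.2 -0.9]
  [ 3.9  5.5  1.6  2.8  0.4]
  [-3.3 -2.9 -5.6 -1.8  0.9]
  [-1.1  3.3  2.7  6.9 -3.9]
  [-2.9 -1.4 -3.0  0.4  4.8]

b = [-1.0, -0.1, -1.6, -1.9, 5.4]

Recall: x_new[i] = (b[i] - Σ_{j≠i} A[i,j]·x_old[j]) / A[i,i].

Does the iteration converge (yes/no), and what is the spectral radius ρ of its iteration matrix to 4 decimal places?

no, ρ = 1.1278

Write A = D+L+U with D = diag(-6.3, 5.5, -5.6, 6.9, 4.8).
Jacobi: T = -D⁻¹(L+U), T[0,2] = -(3.2)/(-6.3) = +0.5079; T[0,0] = 0.
  T[0,:] = [+0.0000  -0.4444  +0.5079  -0.5079  -0.1429]
  T[1,:] = [-0.7091  +0.0000  -0.2909  -0.5091  -0.0727]
  T[2,:] = [-0.5893  -0.5179  +0.0000  -0.3214  +0.1607]
  T[3,:] = [+0.1594  -0.4783  -0.3913  +0.0000  +0.5652]
  T[4,:] = [+0.6042  +0.2917  +0.6250  -0.0833  +0.0000]
|eigenvalues of T|: 1.1278, 0.6992, 0.6992, 0.6107, 0.2471.
ρ = 1.1278; 1.1278 > 1 ⇒ diverges.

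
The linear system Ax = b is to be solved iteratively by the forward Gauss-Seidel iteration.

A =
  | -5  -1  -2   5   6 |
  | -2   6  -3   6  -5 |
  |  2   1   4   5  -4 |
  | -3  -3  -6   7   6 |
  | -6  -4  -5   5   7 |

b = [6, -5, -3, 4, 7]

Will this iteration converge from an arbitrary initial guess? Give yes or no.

no

Write A = D+L+U with D = diag(-5, 6, 4, 7, 7).
T_GS = -(D+L)⁻¹U: row 0 first, T[0,4] = -(6)/(-5) = +1.2000; later rows by forward substitution.
  T[0,:] = [+0.0000 -0.2000 -0.4000 +1.0000 +1.2000]
  T[1,:] = [+0.0000 -0.0667 +0.3667 -0.6667 +1.2333]
  T[2,:] = [+0.0000 +0.1167 +0.1083 -1.5833 +0.0917]
  T[3,:] = [+0.0000 -0.0143 +0.0786 -1.2143 +0.2643]
  T[4,:] = [+0.0000 -0.1160 -0.1121 +0.2126 +1.6100]
|roots of det(T-λI)|: 1.5423, 1.1221, 0.2391, 0.2219, 0.0000.
spectral radius ρ = 1.5423; 1.5423 > 1, so it fails to converge.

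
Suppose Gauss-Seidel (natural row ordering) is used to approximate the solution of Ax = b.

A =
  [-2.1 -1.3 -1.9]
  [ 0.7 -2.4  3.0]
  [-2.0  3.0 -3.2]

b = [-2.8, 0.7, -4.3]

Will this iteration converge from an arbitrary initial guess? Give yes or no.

no

A = D + L + U where D = diag(-2.1, -2.4, -3.2).
T_GS = -(D+L)⁻¹U: row 0 first, T[0,2] = -(-1.9)/(-2.1) = -0.9048; later rows by forward substitution.
  T[0,:] = [+0.0000 -0.6190 -0.9048]
  T[1,:] = [+0.0000 -0.1806 +0.9861]
  T[2,:] = [+0.0000 +0.2176 +1.4900]
|λ(T)| sorted: 1.6098, 0.3004, 0.0000.
ρ(T) = max|λ| = 1.6098; 1.6098 > 1, so it fails to converge.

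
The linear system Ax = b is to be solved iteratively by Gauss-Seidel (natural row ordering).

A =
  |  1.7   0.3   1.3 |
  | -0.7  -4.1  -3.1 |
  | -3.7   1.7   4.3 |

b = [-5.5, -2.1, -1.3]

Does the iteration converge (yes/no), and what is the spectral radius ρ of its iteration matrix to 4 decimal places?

yes, ρ = 0.5789

Write A = D+L+U with D = diag(1.7, -4.1, 4.3).
GS T = -(D+L)⁻¹U: row 0 first, T[0,1] = -(0.3)/(1.7) = -0.1765; later rows by forward substitution.
  T[0,:] = [+0.0000, -0.1765, -0.7647]
  T[1,:] = [+0.0000, +0.0301, -0.6255]
  T[2,:] = [+0.0000, -0.1638, -0.4107]
|roots of det(T-λI)|: 0.5789, 0.1983, 0.0000.
ρ = 0.5789; 0.5789 < 1 ⇒ converges.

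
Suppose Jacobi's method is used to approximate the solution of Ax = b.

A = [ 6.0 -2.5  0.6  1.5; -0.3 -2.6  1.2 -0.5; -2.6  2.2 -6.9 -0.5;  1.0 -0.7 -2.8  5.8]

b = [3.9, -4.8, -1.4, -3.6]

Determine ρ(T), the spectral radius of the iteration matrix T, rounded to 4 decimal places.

Let D = diag(6, -2.6, -6.9, 5.8); L, U the strict triangles.
T_J = -D⁻¹(L+U): T[1,2] = -(1.2)/(-2.6) = +0.4615; T[1,1] = 0.
  T[0,:] = [+0.0000 +0.4167 -0.1000 -0.2500]
  T[1,:] = [-0.1154 +0.0000 +0.4615 -0.1923]
  T[2,:] = [-0.3768 +0.3188 +0.0000 -0.0725]
  T[3,:] = [-0.1724 +0.1207 +0.4828 +0.0000]
|roots of det(T-λI)|: 0.5185, 0.3772, 0.3064, 0.3064.
ρ(T) = max|λ| = 0.5185; 0.5185 < 1 ⇒ converges.

0.5185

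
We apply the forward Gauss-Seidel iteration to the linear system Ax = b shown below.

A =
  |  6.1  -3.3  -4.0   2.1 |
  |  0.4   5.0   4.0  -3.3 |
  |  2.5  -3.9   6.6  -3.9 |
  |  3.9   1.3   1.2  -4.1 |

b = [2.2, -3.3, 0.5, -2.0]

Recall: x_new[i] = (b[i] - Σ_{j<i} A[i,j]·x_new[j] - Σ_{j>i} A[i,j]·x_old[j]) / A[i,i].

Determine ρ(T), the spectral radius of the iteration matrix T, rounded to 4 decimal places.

Split A = D + L + U, D = diag(6.1, 5, 6.6, -4.1).
T_GS = -(D+L)⁻¹U: row 0 first, T[0,1] = -(-3.3)/(6.1) = +0.5410; later rows by forward substitution.
  T[0,:] = [+0.0000  +0.5410  +0.6557  -0.3443]
  T[1,:] = [+0.0000  -0.0433  -0.8525  +0.6875]
  T[2,:] = [+0.0000  -0.2305  -0.7521  +1.1276]
  T[3,:] = [+0.0000  +0.4334  +0.1333  +0.2206]
moduli |λ_i(T)| = 1.3147, 0.4302, 0.4302, 0.0000.
ρ(T) = max|λ| = 1.3147; 1.3147 > 1, so it fails to converge.

1.3147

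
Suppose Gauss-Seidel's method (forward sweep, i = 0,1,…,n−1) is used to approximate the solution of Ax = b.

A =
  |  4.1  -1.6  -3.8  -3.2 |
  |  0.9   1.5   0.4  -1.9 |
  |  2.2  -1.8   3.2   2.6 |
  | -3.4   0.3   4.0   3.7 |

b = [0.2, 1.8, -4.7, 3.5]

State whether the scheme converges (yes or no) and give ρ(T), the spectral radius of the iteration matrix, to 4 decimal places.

Write A = D+L+U with D = diag(4.1, 1.5, 3.2, 3.7).
GS T = -(D+L)⁻¹U: row 0 first, T[0,1] = -(-1.6)/(4.1) = +0.3902; later rows by forward substitution.
  T[0,:] = [+0.0000, +0.3902, +0.9268, +0.7805]
  T[1,:] = [+0.0000, -0.2341, -0.8228, +0.7984]
  T[2,:] = [+0.0000, -0.4000, -1.1000, -0.9000]
  T[3,:] = [+0.0000, +0.8100, +2.1076, +1.6254]
|roots of det(T-λI)|: 1.1834, 0.8111, 0.0809, 0.0000.
ρ = 1.1834; 1.1834 > 1: divergent.

no, ρ = 1.1834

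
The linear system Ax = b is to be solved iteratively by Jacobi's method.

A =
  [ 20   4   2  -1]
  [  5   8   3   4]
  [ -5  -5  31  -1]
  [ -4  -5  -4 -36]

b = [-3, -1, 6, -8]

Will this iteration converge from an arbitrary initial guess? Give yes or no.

yes

Write A = D+L+U with D = diag(20, 8, 31, -36).
Jacobi: T = -D⁻¹(L+U), T[2,0] = -(-5)/(31) = +0.1613; T[2,2] = 0.
  T[0,:] = [+0.0000  -0.2000  -0.1000  +0.0500]
  T[1,:] = [-0.6250  +0.0000  -0.3750  -0.5000]
  T[2,:] = [+0.1613  +0.1613  +0.0000  +0.0323]
  T[3,:] = [-0.1111  -0.1389  -0.1111  +0.0000]
|eigenvalues of T|: 0.4065, 0.2683, 0.2683, 0.0350.
ρ(T) = max|λ| = 0.4065; 0.4065 < 1 ⇒ converges.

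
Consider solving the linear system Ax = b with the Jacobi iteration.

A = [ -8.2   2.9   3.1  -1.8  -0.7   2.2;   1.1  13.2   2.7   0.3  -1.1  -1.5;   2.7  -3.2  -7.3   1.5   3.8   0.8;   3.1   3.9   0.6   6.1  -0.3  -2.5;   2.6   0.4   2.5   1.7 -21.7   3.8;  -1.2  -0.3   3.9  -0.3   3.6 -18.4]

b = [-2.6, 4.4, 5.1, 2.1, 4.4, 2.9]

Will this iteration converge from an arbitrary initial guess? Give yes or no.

Diagonal D = diag(-8.2, 13.2, -7.3, 6.1, -21.7, -18.4); L, U strict lower/upper.
Jacobi: T = -D⁻¹(L+U), T[5,2] = -(3.9)/(-18.4) = +0.2120; T[5,5] = 0.
  T[0,:] = [+0.0000, +0.3537, +0.3780, -0.2195, -0.0854, +0.2683]
  T[1,:] = [-0.0833, +0.0000, -0.2045, -0.0227, +0.0833, +0.1136]
  T[2,:] = [+0.3699, -0.4384, +0.0000, +0.2055, +0.5205, +0.1096]
  T[3,:] = [-0.5082, -0.6393, -0.0984, +0.0000, +0.0492, +0.4098]
  T[4,:] = [+0.1198, +0.0184, +0.1152, +0.0783, +0.0000, +0.1751]
  T[5,:] = [-0.0652, -0.0163, +0.2120, -0.0163, +0.1957, +0.0000]
eigenvalue magnitudes: 0.6047, 0.3997, 0.3819, 0.3819, 0.2451, 0.2451.
ρ = 0.6047; 0.6047 < 1: convergent.

yes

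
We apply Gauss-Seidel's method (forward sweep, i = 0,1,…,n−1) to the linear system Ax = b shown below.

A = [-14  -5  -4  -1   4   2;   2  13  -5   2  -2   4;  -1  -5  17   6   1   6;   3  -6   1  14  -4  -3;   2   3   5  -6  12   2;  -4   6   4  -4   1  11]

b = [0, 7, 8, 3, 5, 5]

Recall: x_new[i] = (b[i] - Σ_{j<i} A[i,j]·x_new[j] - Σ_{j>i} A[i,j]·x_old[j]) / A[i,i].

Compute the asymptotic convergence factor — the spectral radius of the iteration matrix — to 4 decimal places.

0.6499

Diagonal D = diag(-14, 13, 17, 14, 12, 11); L, U strict lower/upper.
GS T = -(D+L)⁻¹U: row 0 first, T[0,1] = -(-5)/(-14) = -0.3571; later rows by forward substitution.
  T[0,:] = [+0.0000  -0.3571  -0.2857  -0.0714  +0.2857  +0.1429]
  T[1,:] = [+0.0000  +0.0549  +0.4286  -0.1429  +0.1099  -0.3297]
  T[2,:] = [+0.0000  -0.0048  +0.1092  -0.3992  -0.0097  -0.4415]
  T[3,:] = [+0.0000  +0.1004  +0.2371  -0.0174  +0.2723  +0.0739]
  T[4,:] = [+0.0000  +0.0980  +0.0135  +0.2052  +0.0651  +0.1129]
  T[5,:] = [+0.0000  -0.1305  -0.2924  +0.1721  +0.1406  +0.4089]
|eigenvalues of T|: 0.6499, 0.3114, 0.2128, 0.2128, 0.0916, 0.0000.
spectral radius ρ = 0.6499; 0.6499 < 1 ⇒ converges.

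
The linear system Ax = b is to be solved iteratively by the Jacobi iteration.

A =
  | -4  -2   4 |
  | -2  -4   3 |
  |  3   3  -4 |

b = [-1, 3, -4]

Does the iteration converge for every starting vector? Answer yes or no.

Split A = D + L + U, D = diag(-4, -4, -4).
Jacobi: T = -D⁻¹(L+U), T[2,0] = -(3)/(-4) = +0.7500; T[2,2] = 0.
  T[0,:] = [+0.0000  -0.5000  +1.0000]
  T[1,:] = [-0.5000  +0.0000  +0.7500]
  T[2,:] = [+0.7500  +0.7500  +0.0000]
|λ(T)| sorted: 1.4226, 0.9226, 0.5000.
spectral radius ρ = 1.4226; 1.4226 > 1, so it fails to converge.

no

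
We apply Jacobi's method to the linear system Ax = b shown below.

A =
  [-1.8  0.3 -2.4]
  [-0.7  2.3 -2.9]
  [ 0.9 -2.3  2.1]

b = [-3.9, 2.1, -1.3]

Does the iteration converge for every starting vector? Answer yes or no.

no

Write A = D+L+U with D = diag(-1.8, 2.3, 2.1).
Jacobi: T = -D⁻¹(L+U), T[0,1] = -(0.3)/(-1.8) = +0.1667; T[0,0] = 0.
  T[0,:] = [+0.0000, +0.1667, -1.3333]
  T[1,:] = [+0.3043, +0.0000, +1.2609]
  T[2,:] = [-0.4286, +1.0952, +0.0000]
|λ(T)| sorted: 1.5335, 1.2560, 0.2775.
ρ = 1.5335; 1.5335 > 1: divergent.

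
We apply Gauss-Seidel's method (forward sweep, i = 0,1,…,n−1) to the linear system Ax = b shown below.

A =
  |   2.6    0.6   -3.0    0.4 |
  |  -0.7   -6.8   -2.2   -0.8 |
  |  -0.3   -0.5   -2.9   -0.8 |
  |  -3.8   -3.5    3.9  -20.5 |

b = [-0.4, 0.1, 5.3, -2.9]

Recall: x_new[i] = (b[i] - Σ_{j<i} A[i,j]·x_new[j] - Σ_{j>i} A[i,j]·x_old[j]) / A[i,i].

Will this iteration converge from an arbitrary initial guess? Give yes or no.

Write A = D+L+U with D = diag(2.6, -6.8, -2.9, -20.5).
GS T = -(D+L)⁻¹U: row 0 first, T[0,1] = -(0.6)/(2.6) = -0.2308; later rows by forward substitution.
  T[0,:] = [+0.0000  -0.2308  +1.1538  -0.1538]
  T[1,:] = [+0.0000  +0.0238  -0.4423  -0.1018]
  T[2,:] = [+0.0000  +0.0198  -0.0431  -0.2424]
  T[3,:] = [+0.0000  +0.0425  -0.1466  -0.0002]
moduli |λ_i(T)| = 0.1974, 0.1391, 0.1391, 0.0000.
ρ = 0.1974; 0.1974 < 1: convergent.

yes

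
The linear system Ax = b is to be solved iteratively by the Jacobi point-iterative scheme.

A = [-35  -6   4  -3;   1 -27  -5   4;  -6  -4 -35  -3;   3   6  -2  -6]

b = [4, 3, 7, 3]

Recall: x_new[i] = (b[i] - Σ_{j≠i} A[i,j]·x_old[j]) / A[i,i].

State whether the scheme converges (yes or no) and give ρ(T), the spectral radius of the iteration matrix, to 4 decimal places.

yes, ρ = 0.3665

Split A = D + L + U, D = diag(-35, -27, -35, -6).
Jacobi T = -D⁻¹(L+U): T[0,1] = -(-6)/(-35) = -0.1714; T[0,0] = 0.
  T[0,:] = [+0.0000, -0.1714, +0.1143, -0.0857]
  T[1,:] = [+0.0370, +0.0000, -0.1852, +0.1481]
  T[2,:] = [-0.1714, -0.1143, +0.0000, -0.0857]
  T[3,:] = [+0.5000, +1.0000, -0.3333, +0.0000]
eigenvalue magnitudes: 0.3665, 0.2568, 0.2568, 0.1239.
spectral radius ρ = 0.3665; 0.3665 < 1, so it converges for any x₀.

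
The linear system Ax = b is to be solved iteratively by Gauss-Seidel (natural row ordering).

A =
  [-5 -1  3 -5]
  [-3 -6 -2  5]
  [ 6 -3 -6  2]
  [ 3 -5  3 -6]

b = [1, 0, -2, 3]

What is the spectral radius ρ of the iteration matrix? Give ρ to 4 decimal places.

1.4345

Let D = diag(-5, -6, -6, -6); L, U the strict triangles.
T_GS = -(D+L)⁻¹U: row 0 first, T[0,3] = -(-5)/(-5) = -1.0000; later rows by forward substitution.
  T[0,:] = [+0.0000 -0.2000 +0.6000 -1.0000]
  T[1,:] = [+0.0000 +0.1000 -0.6333 +1.3333]
  T[2,:] = [+0.0000 -0.2500 +0.9167 -1.3333]
  T[3,:] = [+0.0000 -0.3083 +1.2861 -2.2778]
eigenvalue magnitudes: 1.4345, 0.2102, 0.0368, 0.0000.
ρ = 1.4345; 1.4345 > 1, so it fails to converge.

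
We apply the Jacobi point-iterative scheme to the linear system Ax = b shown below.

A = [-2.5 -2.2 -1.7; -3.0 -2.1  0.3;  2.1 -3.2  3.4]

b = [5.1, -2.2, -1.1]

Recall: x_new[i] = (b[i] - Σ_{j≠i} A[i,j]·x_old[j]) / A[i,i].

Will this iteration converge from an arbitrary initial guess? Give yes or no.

A = D + L + U where D = diag(-2.5, -2.1, 3.4).
T_J = -D⁻¹(L+U): T[1,0] = -(-3)/(-2.1) = -1.4286; T[1,1] = 0.
  T[0,:] = [+0.0000 -0.8800 -0.6800]
  T[1,:] = [-1.4286 +0.0000 +0.1429]
  T[2,:] = [-0.6176 +0.9412 +0.0000]
eigenvalue magnitudes: 1.5639, 0.7964, 0.7964.
ρ = 1.5639; 1.5639 > 1 ⇒ diverges.

no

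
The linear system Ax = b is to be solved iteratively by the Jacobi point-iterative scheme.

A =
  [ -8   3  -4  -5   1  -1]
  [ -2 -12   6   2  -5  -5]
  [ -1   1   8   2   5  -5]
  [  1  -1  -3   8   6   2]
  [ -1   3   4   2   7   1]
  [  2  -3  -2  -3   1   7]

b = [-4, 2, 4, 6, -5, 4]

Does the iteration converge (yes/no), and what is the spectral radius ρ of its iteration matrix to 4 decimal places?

Split A = D + L + U, D = diag(-8, -12, 8, 8, 7, 7).
Jacobi T = -D⁻¹(L+U): T[2,1] = -(1)/(8) = -0.1250; T[2,2] = 0.
  T[0,:] = [+0.0000, +0.3750, -0.5000, -0.6250, +0.1250, -0.1250]
  T[1,:] = [-0.1667, +0.0000, +0.5000, +0.1667, -0.4167, -0.4167]
  T[2,:] = [+0.1250, -0.1250, +0.0000, -0.2500, -0.6250, +0.6250]
  T[3,:] = [-0.1250, +0.1250, +0.3750, +0.0000, -0.7500, -0.2500]
  T[4,:] = [+0.1429, -0.4286, -0.5714, -0.2857, +0.0000, -0.1429]
  T[5,:] = [-0.2857, +0.4286, +0.2857, +0.4286, -0.1429, +0.0000]
|roots of det(T-λI)|: 1.1637, 0.6504, 0.6504, 0.6075, 0.1847, 0.1847.
spectral radius ρ = 1.1637; 1.1637 > 1 ⇒ diverges.

no, ρ = 1.1637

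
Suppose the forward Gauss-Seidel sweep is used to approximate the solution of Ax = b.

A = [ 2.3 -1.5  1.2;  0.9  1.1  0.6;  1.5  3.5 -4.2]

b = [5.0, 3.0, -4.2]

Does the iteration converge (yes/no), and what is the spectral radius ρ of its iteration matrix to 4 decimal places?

Let D = diag(2.3, 1.1, -4.2); L, U the strict triangles.
GS T = -(D+L)⁻¹U: row 0 first, T[0,2] = -(1.2)/(2.3) = -0.5217; later rows by forward substitution.
  T[0,:] = [+0.0000  +0.6522  -0.5217]
  T[1,:] = [+0.0000  -0.5336  -0.1186]
  T[2,:] = [+0.0000  -0.2117  -0.2851]
|roots of det(T-λI)|: 0.6107, 0.2080, 0.0000.
spectral radius ρ = 0.6107; 0.6107 < 1: convergent.

yes, ρ = 0.6107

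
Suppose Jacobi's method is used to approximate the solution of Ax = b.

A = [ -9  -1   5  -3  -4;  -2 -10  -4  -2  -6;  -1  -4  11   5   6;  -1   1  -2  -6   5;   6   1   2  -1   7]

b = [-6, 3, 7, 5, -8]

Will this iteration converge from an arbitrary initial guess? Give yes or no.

Write A = D+L+U with D = diag(-9, -10, 11, -6, 7).
Jacobi: T = -D⁻¹(L+U), T[0,1] = -(-1)/(-9) = -0.1111; T[0,0] = 0.
  T[0,:] = [+0.0000 -0.1111 +0.5556 -0.3333 -0.4444]
  T[1,:] = [-0.2000 +0.0000 -0.4000 -0.2000 -0.6000]
  T[2,:] = [+0.0909 +0.3636 +0.0000 -0.4545 -0.5455]
  T[3,:] = [-0.1667 +0.1667 -0.3333 +0.0000 +0.8333]
  T[4,:] = [-0.8571 -0.1429 -0.2857 +0.1429 +0.0000]
|roots of det(T-λI)|: 1.2747, 0.4831, 0.4831, 0.4744, 0.4744.
ρ(T) = max|λ| = 1.2747; 1.2747 > 1 ⇒ diverges.

no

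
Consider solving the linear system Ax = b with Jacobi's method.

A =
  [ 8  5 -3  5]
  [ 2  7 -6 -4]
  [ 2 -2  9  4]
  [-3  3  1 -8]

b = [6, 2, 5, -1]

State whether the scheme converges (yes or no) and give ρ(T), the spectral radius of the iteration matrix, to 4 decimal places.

Let D = diag(8, 7, 9, -8); L, U the strict triangles.
Jacobi: T = -D⁻¹(L+U), T[2,1] = -(-2)/(9) = +0.2222; T[2,2] = 0.
  T[0,:] = [+0.0000, -0.6250, +0.3750, -0.6250]
  T[1,:] = [-0.2857, +0.0000, +0.8571, +0.5714]
  T[2,:] = [-0.2222, +0.2222, +0.0000, -0.4444]
  T[3,:] = [-0.3750, +0.3750, +0.1250, +0.0000]
eigenvalue magnitudes: 0.9436, 0.5999, 0.5999, 0.1373.
ρ = 0.9436; 0.9436 < 1 ⇒ converges.

yes, ρ = 0.9436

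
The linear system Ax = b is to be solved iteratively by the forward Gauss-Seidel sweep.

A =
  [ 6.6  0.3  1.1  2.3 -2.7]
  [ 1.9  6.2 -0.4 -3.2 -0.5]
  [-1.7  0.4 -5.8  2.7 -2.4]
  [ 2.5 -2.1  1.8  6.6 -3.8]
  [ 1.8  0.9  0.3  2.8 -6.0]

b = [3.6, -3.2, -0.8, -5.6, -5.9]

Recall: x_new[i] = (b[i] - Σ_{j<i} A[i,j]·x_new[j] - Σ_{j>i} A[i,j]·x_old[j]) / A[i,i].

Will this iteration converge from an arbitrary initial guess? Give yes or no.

Write A = D+L+U with D = diag(6.6, 6.2, -5.8, 6.6, -6).
GS T = -(D+L)⁻¹U: row 0 first, T[0,2] = -(1.1)/(6.6) = -0.1667; later rows by forward substitution.
  T[0,:] = [+0.0000, -0.0455, -0.1667, -0.3485, +0.4091]
  T[1,:] = [+0.0000, +0.0139, +0.1156, +0.6229, -0.0447]
  T[2,:] = [+0.0000, +0.0143, +0.0568, +0.6106, -0.5368]
  T[3,:] = [+0.0000, +0.0178, +0.0844, +0.1637, +0.5530]
  T[4,:] = [+0.0000, -0.0025, +0.0096, +0.0958, +0.3472]
|λ(T)| sorted: 0.5373, 0.2334, 0.1786, 0.0105, 0.0000.
ρ = 0.5373; 0.5373 < 1: convergent.

yes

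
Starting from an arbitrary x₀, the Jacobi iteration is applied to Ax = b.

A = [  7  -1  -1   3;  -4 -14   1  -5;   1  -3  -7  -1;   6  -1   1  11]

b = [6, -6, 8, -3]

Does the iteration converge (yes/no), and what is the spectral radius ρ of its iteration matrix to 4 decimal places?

yes, ρ = 0.5338

Let D = diag(7, -14, -7, 11); L, U the strict triangles.
Jacobi: T = -D⁻¹(L+U), T[1,3] = -(-5)/(-14) = -0.3571; T[1,1] = 0.
  T[0,:] = [+0.0000  +0.1429  +0.1429  -0.4286]
  T[1,:] = [-0.2857  +0.0000  +0.0714  -0.3571]
  T[2,:] = [+0.1429  -0.4286  +0.0000  -0.1429]
  T[3,:] = [-0.5455  +0.0909  -0.0909  +0.0000]
eigenvalue magnitudes: 0.5338, 0.3092, 0.3092, 0.0545.
ρ = 0.5338; 0.5338 < 1 ⇒ converges.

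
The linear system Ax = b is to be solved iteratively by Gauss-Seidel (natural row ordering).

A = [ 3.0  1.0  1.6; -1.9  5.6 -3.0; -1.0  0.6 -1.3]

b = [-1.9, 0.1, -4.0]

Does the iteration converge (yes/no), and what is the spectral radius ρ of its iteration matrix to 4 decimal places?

yes, ρ = 0.6669

Write A = D+L+U with D = diag(3, 5.6, -1.3).
T_GS = -(D+L)⁻¹U: row 0 first, T[0,2] = -(1.6)/(3) = -0.5333; later rows by forward substitution.
  T[0,:] = [+0.0000, -0.3333, -0.5333]
  T[1,:] = [+0.0000, -0.1131, +0.3548]
  T[2,:] = [+0.0000, +0.2042, +0.5740]
eigenvalue magnitudes: 0.6669, 0.2060, 0.0000.
ρ(T) = max|λ| = 0.6669; 0.6669 < 1: convergent.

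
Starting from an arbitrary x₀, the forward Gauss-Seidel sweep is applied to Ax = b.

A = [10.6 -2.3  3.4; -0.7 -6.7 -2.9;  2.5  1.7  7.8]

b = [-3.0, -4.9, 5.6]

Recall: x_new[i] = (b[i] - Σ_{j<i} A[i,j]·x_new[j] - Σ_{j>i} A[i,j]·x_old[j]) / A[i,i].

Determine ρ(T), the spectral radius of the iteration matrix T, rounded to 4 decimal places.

Write A = D+L+U with D = diag(10.6, -6.7, 7.8).
T_GS = -(D+L)⁻¹U: row 0 first, T[0,2] = -(3.4)/(10.6) = -0.3208; later rows by forward substitution.
  T[0,:] = [+0.0000 +0.2170 -0.3208]
  T[1,:] = [+0.0000 -0.0227 -0.3993]
  T[2,:] = [+0.0000 -0.0646 +0.1898]
moduli |λ_i(T)| = 0.2762, 0.1090, 0.0000.
ρ(T) = max|λ| = 0.2762; 0.2762 < 1, so it converges for any x₀.

0.2762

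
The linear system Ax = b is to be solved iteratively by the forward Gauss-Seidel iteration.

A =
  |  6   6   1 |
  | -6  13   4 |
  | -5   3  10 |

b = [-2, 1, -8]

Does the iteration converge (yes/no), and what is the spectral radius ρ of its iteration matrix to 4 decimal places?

Diagonal D = diag(6, 13, 10); L, U strict lower/upper.
T_GS = -(D+L)⁻¹U: row 0 first, T[0,2] = -(1)/(6) = -0.1667; later rows by forward substitution.
  T[0,:] = [+0.0000 -1.0000 -0.1667]
  T[1,:] = [+0.0000 -0.4615 -0.3846]
  T[2,:] = [+0.0000 -0.3615 +0.0321]
|eigenvalues of T|: 0.6619, 0.2324, 0.0000.
ρ(T) = max|λ| = 0.6619; 0.6619 < 1 ⇒ converges.

yes, ρ = 0.6619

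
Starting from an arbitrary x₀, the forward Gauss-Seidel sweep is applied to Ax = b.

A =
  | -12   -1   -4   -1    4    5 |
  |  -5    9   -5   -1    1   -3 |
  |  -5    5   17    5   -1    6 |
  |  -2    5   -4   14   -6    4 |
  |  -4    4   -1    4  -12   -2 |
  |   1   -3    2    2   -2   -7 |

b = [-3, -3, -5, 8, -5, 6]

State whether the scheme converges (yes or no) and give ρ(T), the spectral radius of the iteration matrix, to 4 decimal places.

Split A = D + L + U, D = diag(-12, 9, 17, 14, -12, -7).
GS T = -(D+L)⁻¹U: row 0 first, T[0,5] = -(5)/(-12) = +0.4167; later rows by forward substitution.
  T[0,:] = [+0.0000 -0.0833 -0.3333 -0.0833 +0.3333 +0.4167]
  T[1,:] = [+0.0000 -0.0463 +0.3704 +0.0648 +0.0741 +0.5648]
  T[2,:] = [+0.0000 -0.0109 -0.2070 -0.3377 +0.1351 -0.3965]
  T[3,:] = [+0.0000 +0.0015 -0.2390 -0.1315 +0.4883 -0.5412]
  T[4,:] = [+0.0000 +0.0138 +0.1721 +0.0337 +0.0651 -0.2646]
  T[5,:] = [+0.0000 +0.0013 -0.3830 -0.1834 +0.1754 -0.3748]
|roots of det(T-λI)|: 0.9118, 0.2907, 0.2907, 0.1730, 0.0104, 0.0000.
ρ = 0.9118; 0.9118 < 1, so it converges for any x₀.

yes, ρ = 0.9118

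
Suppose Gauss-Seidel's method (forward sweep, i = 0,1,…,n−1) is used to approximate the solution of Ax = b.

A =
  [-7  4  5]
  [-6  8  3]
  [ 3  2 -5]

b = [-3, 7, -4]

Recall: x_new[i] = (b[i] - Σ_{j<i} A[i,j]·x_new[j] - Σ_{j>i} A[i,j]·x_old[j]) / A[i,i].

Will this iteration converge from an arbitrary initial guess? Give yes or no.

Write A = D+L+U with D = diag(-7, 8, -5).
GS T = -(D+L)⁻¹U: row 0 first, T[0,1] = -(4)/(-7) = +0.5714; later rows by forward substitution.
  T[0,:] = [+0.0000, +0.5714, +0.7143]
  T[1,:] = [+0.0000, +0.4286, +0.1607]
  T[2,:] = [+0.0000, +0.5143, +0.4929]
|λ(T)| sorted: 0.7500, 0.1714, 0.0000.
ρ = 0.7500; 0.7500 < 1, so it converges for any x₀.

yes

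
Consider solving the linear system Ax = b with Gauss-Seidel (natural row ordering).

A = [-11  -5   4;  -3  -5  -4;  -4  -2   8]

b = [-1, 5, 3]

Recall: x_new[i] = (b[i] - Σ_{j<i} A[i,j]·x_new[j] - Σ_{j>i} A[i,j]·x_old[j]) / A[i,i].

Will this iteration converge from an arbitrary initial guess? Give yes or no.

yes

Write A = D+L+U with D = diag(-11, -5, 8).
T_GS = -(D+L)⁻¹U: row 0 first, T[0,2] = -(4)/(-11) = +0.3636; later rows by forward substitution.
  T[0,:] = [+0.0000, -0.4545, +0.3636]
  T[1,:] = [+0.0000, +0.2727, -1.0182]
  T[2,:] = [+0.0000, -0.1591, -0.0727]
moduli |λ_i(T)| = 0.5380, 0.3380, 0.0000.
ρ = 0.5380; 0.5380 < 1, so it converges for any x₀.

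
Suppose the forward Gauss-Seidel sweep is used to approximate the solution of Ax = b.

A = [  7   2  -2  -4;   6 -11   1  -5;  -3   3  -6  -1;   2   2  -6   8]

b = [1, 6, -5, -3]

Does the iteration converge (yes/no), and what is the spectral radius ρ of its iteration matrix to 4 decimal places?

Write A = D+L+U with D = diag(7, -11, -6, 8).
GS T = -(D+L)⁻¹U: row 0 first, T[0,3] = -(-4)/(7) = +0.5714; later rows by forward substitution.
  T[0,:] = [+0.0000 -0.2857 +0.2857 +0.5714]
  T[1,:] = [+0.0000 -0.1558 +0.2468 -0.1429]
  T[2,:] = [+0.0000 +0.0649 -0.0195 -0.5238]
  T[3,:] = [+0.0000 +0.1591 -0.1477 -0.5000]
|eigenvalues of T|: 0.6470, 0.0409, 0.0409, 0.0000.
ρ(T) = max|λ| = 0.6470; 0.6470 < 1: convergent.

yes, ρ = 0.6470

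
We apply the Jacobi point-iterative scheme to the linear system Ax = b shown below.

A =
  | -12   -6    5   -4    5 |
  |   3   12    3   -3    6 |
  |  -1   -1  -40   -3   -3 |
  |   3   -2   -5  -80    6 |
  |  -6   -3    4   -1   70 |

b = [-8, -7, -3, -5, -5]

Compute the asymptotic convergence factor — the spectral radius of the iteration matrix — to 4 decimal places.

Write A = D+L+U with D = diag(-12, 12, -40, -80, 70).
T_J = -D⁻¹(L+U): T[1,0] = -(3)/(12) = -0.2500; T[1,1] = 0.
  T[0,:] = [+0.0000 -0.5000 +0.4167 -0.3333 +0.4167]
  T[1,:] = [-0.2500 +0.0000 -0.2500 +0.2500 -0.5000]
  T[2,:] = [-0.0250 -0.0250 +0.0000 -0.0750 -0.0750]
  T[3,:] = [+0.0375 -0.0250 -0.0625 +0.0000 +0.0750]
  T[4,:] = [+0.0857 +0.0429 -0.0571 +0.0143 +0.0000]
|roots of det(T-λI)|: 0.3373, 0.2828, 0.1695, 0.1632, 0.0609.
spectral radius ρ = 0.3373; 0.3373 < 1, so it converges for any x₀.

0.3373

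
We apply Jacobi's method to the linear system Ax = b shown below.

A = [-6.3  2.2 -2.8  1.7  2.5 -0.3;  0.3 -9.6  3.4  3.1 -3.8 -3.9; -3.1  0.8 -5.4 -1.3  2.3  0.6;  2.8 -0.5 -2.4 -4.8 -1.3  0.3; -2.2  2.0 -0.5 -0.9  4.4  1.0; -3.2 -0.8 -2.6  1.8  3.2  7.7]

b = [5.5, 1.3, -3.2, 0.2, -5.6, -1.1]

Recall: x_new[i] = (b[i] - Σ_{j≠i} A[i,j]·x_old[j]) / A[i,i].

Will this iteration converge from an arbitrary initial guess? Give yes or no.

no

Let D = diag(-6.3, -9.6, -5.4, -4.8, 4.4, 7.7); L, U the strict triangles.
Jacobi: T = -D⁻¹(L+U), T[0,2] = -(-2.8)/(-6.3) = -0.4444; T[0,0] = 0.
  T[0,:] = [+0.0000 +0.3492 -0.4444 +0.2698 +0.3968 -0.0476]
  T[1,:] = [+0.0312 +0.0000 +0.3542 +0.3229 -0.3958 -0.4062]
  T[2,:] = [-0.5741 +0.1481 +0.0000 -0.2407 +0.4259 +0.1111]
  T[3,:] = [+0.5833 -0.1042 -0.5000 +0.0000 -0.2708 +0.0625]
  T[4,:] = [+0.5000 -0.4545 +0.1136 +0.2045 +0.0000 -0.2273]
  T[5,:] = [+0.4156 +0.1039 +0.3377 -0.2338 -0.4156 +0.0000]
|roots of det(T-λI)|: 1.1814, 0.7812, 0.5181, 0.4075, 0.4075, 0.1802.
ρ = 1.1814; 1.1814 > 1, so it fails to converge.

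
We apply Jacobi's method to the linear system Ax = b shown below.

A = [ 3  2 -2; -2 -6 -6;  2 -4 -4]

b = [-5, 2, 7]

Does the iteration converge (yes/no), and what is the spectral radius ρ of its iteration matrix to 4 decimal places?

Let D = diag(3, -6, -4); L, U the strict triangles.
T_J = -D⁻¹(L+U): T[1,0] = -(-2)/(-6) = -0.3333; T[1,1] = 0.
  T[0,:] = [+0.0000 -0.6667 +0.6667]
  T[1,:] = [-0.3333 +0.0000 -1.0000]
  T[2,:] = [+0.5000 -1.0000 +0.0000]
eigenvalue magnitudes: 1.3975, 1.0000, 0.3975.
ρ(T) = max|λ| = 1.3975; 1.3975 > 1 ⇒ diverges.

no, ρ = 1.3975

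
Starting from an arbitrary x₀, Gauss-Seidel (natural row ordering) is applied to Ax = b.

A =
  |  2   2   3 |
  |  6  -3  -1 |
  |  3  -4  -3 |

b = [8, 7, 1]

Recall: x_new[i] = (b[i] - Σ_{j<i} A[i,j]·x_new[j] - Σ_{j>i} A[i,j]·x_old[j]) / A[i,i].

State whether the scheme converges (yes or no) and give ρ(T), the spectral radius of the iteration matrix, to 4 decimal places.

Let D = diag(2, -3, -3); L, U the strict triangles.
Gauss-Seidel: T = -(D+L)⁻¹U, row 0 first, T[0,1] = -(2)/(2) = -1.0000; later rows by forward substitution.
  T[0,:] = [+0.0000  -1.0000  -1.5000]
  T[1,:] = [+0.0000  -2.0000  -3.3333]
  T[2,:] = [+0.0000  +1.6667  +2.9444]
|roots of det(T-λI)|: 1.2181, 0.2737, 0.0000.
ρ(T) = max|λ| = 1.2181; 1.2181 > 1 ⇒ diverges.

no, ρ = 1.2181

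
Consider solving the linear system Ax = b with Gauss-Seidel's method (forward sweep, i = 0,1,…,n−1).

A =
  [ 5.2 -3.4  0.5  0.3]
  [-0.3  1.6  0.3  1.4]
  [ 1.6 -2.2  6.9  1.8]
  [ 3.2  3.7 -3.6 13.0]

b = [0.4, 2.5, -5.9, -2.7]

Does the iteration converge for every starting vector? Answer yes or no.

yes

Let D = diag(5.2, 1.6, 6.9, 13); L, U the strict triangles.
Gauss-Seidel: T = -(D+L)⁻¹U, row 0 first, T[0,3] = -(0.3)/(5.2) = -0.0577; later rows by forward substitution.
  T[0,:] = [+0.0000, +0.6538, -0.0962, -0.0577]
  T[1,:] = [+0.0000, +0.1226, -0.2055, -0.8858]
  T[2,:] = [+0.0000, -0.1125, -0.0432, -0.5299]
  T[3,:] = [+0.0000, -0.2270, +0.0702, +0.1196]
moduli |λ_i(T)| = 0.5209, 0.3635, 0.0416, 0.0000.
ρ(T) = max|λ| = 0.5209; 0.5209 < 1: convergent.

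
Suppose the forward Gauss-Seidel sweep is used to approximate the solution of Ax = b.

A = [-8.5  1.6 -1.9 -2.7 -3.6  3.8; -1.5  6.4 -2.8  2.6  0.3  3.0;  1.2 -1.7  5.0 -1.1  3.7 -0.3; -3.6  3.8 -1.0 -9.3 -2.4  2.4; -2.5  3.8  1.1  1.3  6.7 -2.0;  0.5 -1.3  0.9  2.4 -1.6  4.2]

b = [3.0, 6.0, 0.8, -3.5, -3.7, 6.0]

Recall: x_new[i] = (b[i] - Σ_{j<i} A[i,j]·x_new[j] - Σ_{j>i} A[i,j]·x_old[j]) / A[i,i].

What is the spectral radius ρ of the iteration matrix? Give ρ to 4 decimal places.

0.8351

Split A = D + L + U, D = diag(-8.5, 6.4, 5, -9.3, 6.7, 4.2).
GS T = -(D+L)⁻¹U: row 0 first, T[0,5] = -(3.8)/(-8.5) = +0.4471; later rows by forward substitution.
  T[0,:] = [+0.0000  +0.1882  -0.2235  -0.3176  -0.4235  +0.4471]
  T[1,:] = [+0.0000  +0.0441  +0.3851  -0.4807  -0.1461  -0.3640]
  T[2,:] = [+0.0000  -0.0302  +0.1846  +0.1328  -0.6880  -0.1710]
  T[3,:] = [+0.0000  -0.0516  +0.2240  -0.0877  -0.0798  -0.0453]
  T[4,:] = [+0.0000  +0.0602  -0.3756  +0.1493  +0.0533  +0.7086]
  T[5,:] = [+0.0000  +0.0501  -0.1648  -0.0324  +0.2186  +0.1666]
|eigenvalues of T|: 0.8351, 0.4944, 0.1184, 0.1067, 0.0319, 0.0000.
spectral radius ρ = 0.8351; 0.8351 < 1 ⇒ converges.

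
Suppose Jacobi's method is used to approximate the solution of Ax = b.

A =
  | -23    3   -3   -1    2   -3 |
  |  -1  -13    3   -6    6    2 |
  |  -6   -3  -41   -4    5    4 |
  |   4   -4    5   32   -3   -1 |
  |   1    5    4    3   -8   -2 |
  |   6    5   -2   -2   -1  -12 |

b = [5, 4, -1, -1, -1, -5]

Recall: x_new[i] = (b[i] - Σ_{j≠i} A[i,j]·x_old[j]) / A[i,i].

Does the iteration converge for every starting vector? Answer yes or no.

Split A = D + L + U, D = diag(-23, -13, -41, 32, -8, -12).
T_J = -D⁻¹(L+U): T[4,0] = -(1)/(-8) = +0.1250; T[4,4] = 0.
  T[0,:] = [+0.0000  +0.1304  -0.1304  -0.0435  +0.0870  -0.1304]
  T[1,:] = [-0.0769  +0.0000  +0.2308  -0.4615  +0.4615  +0.1538]
  T[2,:] = [-0.1463  -0.0732  +0.0000  -0.0976  +0.1220  +0.0976]
  T[3,:] = [-0.1250  +0.1250  -0.1562  +0.0000  +0.0938  +0.0312]
  T[4,:] = [+0.1250  +0.6250  +0.5000  +0.3750  +0.0000  -0.2500]
  T[5,:] = [+0.5000  +0.4167  -0.1667  -0.1667  -0.0833  +0.0000]
moduli |λ_i(T)| = 0.7183, 0.5399, 0.3032, 0.3032, 0.1066, 0.0375.
ρ(T) = max|λ| = 0.7183; 0.7183 < 1, so it converges for any x₀.

yes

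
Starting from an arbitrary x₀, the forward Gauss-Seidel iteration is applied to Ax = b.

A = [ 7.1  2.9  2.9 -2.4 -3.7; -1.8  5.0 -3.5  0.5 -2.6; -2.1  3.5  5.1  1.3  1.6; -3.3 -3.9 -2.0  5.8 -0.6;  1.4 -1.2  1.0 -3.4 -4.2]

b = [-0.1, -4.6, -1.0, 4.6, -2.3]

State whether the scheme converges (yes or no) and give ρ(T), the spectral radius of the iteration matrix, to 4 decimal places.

Write A = D+L+U with D = diag(7.1, 5, 5.1, 5.8, -4.2).
GS T = -(D+L)⁻¹U: row 0 first, T[0,2] = -(2.9)/(7.1) = -0.4085; later rows by forward substitution.
  T[0,:] = [+0.0000, -0.4085, -0.4085, +0.3380, +0.5211]
  T[1,:] = [+0.0000, -0.1470, +0.5530, +0.0217, +0.7076]
  T[2,:] = [+0.0000, -0.0673, -0.5477, -0.1306, -0.5848]
  T[3,:] = [+0.0000, -0.3545, -0.0494, +0.1619, +0.6741]
  T[4,:] = [+0.0000, +0.1768, -0.3845, -0.0557, -0.7134]
|λ(T)| sorted: 1.1311, 0.2846, 0.2072, 0.0377, 0.0000.
ρ = 1.1311; 1.1311 > 1: divergent.

no, ρ = 1.1311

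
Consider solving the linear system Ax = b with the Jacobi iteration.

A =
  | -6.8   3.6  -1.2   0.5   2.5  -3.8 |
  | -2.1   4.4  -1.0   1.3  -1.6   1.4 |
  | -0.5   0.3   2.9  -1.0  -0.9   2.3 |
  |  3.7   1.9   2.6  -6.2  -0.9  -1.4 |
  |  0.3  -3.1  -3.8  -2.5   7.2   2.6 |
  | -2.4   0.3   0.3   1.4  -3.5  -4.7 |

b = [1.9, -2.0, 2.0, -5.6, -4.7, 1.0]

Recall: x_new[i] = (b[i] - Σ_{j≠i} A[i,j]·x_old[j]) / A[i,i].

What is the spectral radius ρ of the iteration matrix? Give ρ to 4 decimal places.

1.2680

Diagonal D = diag(-6.8, 4.4, 2.9, -6.2, 7.2, -4.7); L, U strict lower/upper.
T_J = -D⁻¹(L+U): T[2,3] = -(-1)/(2.9) = +0.3448; T[2,2] = 0.
  T[0,:] = [+0.0000  +0.5294  -0.1765  +0.0735  +0.3676  -0.5588]
  T[1,:] = [+0.4773  +0.0000  +0.2273  -0.2955  +0.3636  -0.3182]
  T[2,:] = [+0.1724  -0.1034  +0.0000  +0.3448  +0.3103  -0.7931]
  T[3,:] = [+0.5968  +0.3065  +0.4194  +0.0000  -0.1452  -0.2258]
  T[4,:] = [-0.0417  +0.4306  +0.5278  +0.3472  +0.0000  -0.3611]
  T[5,:] = [-0.5106  +0.0638  +0.0638  +0.2979  -0.7447  +0.0000]
|λ(T)| sorted: 1.2680, 0.9142, 0.5525, 0.5525, 0.3929, 0.3929.
spectral radius ρ = 1.2680; 1.2680 > 1 ⇒ diverges.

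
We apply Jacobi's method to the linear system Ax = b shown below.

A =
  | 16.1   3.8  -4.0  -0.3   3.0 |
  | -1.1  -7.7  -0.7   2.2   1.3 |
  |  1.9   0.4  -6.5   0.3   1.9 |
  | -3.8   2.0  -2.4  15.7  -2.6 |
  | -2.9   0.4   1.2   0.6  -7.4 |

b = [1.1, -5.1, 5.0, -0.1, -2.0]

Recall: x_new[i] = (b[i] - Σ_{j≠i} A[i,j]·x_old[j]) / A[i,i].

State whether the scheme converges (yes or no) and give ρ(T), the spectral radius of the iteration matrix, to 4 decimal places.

Split A = D + L + U, D = diag(16.1, -7.7, -6.5, 15.7, -7.4).
T_J = -D⁻¹(L+U): T[0,1] = -(3.8)/(16.1) = -0.2360; T[0,0] = 0.
  T[0,:] = [+0.0000 -0.2360 +0.2484 +0.0186 -0.1863]
  T[1,:] = [-0.1429 +0.0000 -0.0909 +0.2857 +0.1688]
  T[2,:] = [+0.2923 +0.0615 +0.0000 +0.0462 +0.2923]
  T[3,:] = [+0.2420 -0.1274 +0.1529 +0.0000 +0.1656]
  T[4,:] = [-0.3919 +0.0541 +0.1622 +0.0811 +0.0000]
eigenvalue magnitudes: 0.5201, 0.3540, 0.2659, 0.1391, 0.1391.
ρ = 0.5201; 0.5201 < 1, so it converges for any x₀.

yes, ρ = 0.5201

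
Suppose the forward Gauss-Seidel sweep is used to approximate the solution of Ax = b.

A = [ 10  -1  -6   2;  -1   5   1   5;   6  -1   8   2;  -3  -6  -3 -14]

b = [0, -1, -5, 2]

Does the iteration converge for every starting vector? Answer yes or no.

A = D + L + U where D = diag(10, 5, 8, -14).
Gauss-Seidel: T = -(D+L)⁻¹U, row 0 first, T[0,1] = -(-1)/(10) = +0.1000; later rows by forward substitution.
  T[0,:] = [+0.0000  +0.1000  +0.6000  -0.2000]
  T[1,:] = [+0.0000  +0.0200  -0.0800  -1.0400]
  T[2,:] = [+0.0000  -0.0725  -0.4600  -0.2300]
  T[3,:] = [+0.0000  -0.0145  +0.0043  +0.5379]
|eigenvalues of T|: 0.5649, 0.4711, 0.0040, 0.0000.
spectral radius ρ = 0.5649; 0.5649 < 1 ⇒ converges.

yes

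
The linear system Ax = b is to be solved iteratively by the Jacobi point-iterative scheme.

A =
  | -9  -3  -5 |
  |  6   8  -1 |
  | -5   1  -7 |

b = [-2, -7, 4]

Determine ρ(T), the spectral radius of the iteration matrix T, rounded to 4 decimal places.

Split A = D + L + U, D = diag(-9, 8, -7).
Jacobi T = -D⁻¹(L+U): T[0,1] = -(-3)/(-9) = -0.3333; T[0,0] = 0.
  T[0,:] = [+0.0000, -0.3333, -0.5556]
  T[1,:] = [-0.7500, +0.0000, +0.1250]
  T[2,:] = [-0.7143, +0.1429, +0.0000]
|roots of det(T-λI)|: 0.8756, 0.7373, 0.1383.
ρ = 0.8756; 0.8756 < 1, so it converges for any x₀.

0.8756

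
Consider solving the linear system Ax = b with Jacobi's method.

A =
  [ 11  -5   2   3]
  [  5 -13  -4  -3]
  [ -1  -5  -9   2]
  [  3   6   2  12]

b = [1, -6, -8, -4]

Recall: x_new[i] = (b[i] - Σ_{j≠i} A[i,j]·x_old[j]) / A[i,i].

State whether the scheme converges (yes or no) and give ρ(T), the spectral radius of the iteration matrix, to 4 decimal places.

yes, ρ = 0.8381

Write A = D+L+U with D = diag(11, -13, -9, 12).
Jacobi T = -D⁻¹(L+U): T[1,3] = -(-3)/(-13) = -0.2308; T[1,1] = 0.
  T[0,:] = [+0.0000, +0.4545, -0.1818, -0.2727]
  T[1,:] = [+0.3846, +0.0000, -0.3077, -0.2308]
  T[2,:] = [-0.1111, -0.5556, +0.0000, +0.2222]
  T[3,:] = [-0.2500, -0.5000, -0.1667, +0.0000]
moduli |λ_i(T)| = 0.8381, 0.4739, 0.3081, 0.0561.
ρ(T) = max|λ| = 0.8381; 0.8381 < 1 ⇒ converges.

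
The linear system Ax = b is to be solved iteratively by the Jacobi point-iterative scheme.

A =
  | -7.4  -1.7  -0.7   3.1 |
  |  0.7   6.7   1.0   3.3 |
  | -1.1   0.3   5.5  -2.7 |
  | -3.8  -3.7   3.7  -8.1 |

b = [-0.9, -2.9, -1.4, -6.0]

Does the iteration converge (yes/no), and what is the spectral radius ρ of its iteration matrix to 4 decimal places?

Split A = D + L + U, D = diag(-7.4, 6.7, 5.5, -8.1).
Jacobi: T = -D⁻¹(L+U), T[0,3] = -(3.1)/(-7.4) = +0.4189; T[0,0] = 0.
  T[0,:] = [+0.0000, -0.2297, -0.0946, +0.4189]
  T[1,:] = [-0.1045, +0.0000, -0.1493, -0.4925]
  T[2,:] = [+0.2000, -0.0545, +0.0000, +0.4909]
  T[3,:] = [-0.4691, -0.4568, +0.4568, +0.0000]
eigenvalue magnitudes: 0.6407, 0.3236, 0.2048, 0.2048.
ρ(T) = max|λ| = 0.6407; 0.6407 < 1 ⇒ converges.

yes, ρ = 0.6407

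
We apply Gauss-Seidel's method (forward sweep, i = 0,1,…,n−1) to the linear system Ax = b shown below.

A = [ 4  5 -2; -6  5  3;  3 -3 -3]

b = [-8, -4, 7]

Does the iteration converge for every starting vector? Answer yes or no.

no

A = D + L + U where D = diag(4, 5, -3).
T_GS = -(D+L)⁻¹U: row 0 first, T[0,2] = -(-2)/(4) = +0.5000; later rows by forward substitution.
  T[0,:] = [+0.0000  -1.2500  +0.5000]
  T[1,:] = [+0.0000  -1.5000  +0.0000]
  T[2,:] = [+0.0000  +0.2500  +0.5000]
eigenvalue magnitudes: 1.5000, 0.5000, 0.0000.
ρ = 1.5000; 1.5000 > 1 ⇒ diverges.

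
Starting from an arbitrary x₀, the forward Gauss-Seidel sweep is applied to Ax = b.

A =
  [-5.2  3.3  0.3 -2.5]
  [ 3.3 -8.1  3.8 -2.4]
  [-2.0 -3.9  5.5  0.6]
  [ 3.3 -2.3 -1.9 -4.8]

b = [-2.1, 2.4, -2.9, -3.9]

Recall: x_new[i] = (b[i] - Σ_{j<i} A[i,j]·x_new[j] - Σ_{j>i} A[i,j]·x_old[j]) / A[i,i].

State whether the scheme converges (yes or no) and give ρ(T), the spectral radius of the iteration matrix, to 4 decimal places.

A = D + L + U where D = diag(-5.2, -8.1, 5.5, -4.8).
GS T = -(D+L)⁻¹U: row 0 first, T[0,3] = -(-2.5)/(-5.2) = -0.4808; later rows by forward substitution.
  T[0,:] = [+0.0000 +0.6346 +0.0577 -0.4808]
  T[1,:] = [+0.0000 +0.2585 +0.4926 -0.4922]
  T[2,:] = [+0.0000 +0.4141 +0.3703 -0.6329]
  T[3,:] = [+0.0000 +0.1485 -0.3430 +0.1558]
moduli |λ_i(T)| = 0.9253, 0.2408, 0.1002, 0.0000.
ρ(T) = max|λ| = 0.9253; 0.9253 < 1, so it converges for any x₀.

yes, ρ = 0.9253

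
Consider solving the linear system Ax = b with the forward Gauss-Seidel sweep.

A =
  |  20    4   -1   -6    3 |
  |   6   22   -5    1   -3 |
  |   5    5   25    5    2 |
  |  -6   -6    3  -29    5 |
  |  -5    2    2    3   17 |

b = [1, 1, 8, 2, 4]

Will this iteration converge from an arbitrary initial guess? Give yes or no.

A = D + L + U where D = diag(20, 22, 25, -29, 17).
Gauss-Seidel: T = -(D+L)⁻¹U, row 0 first, T[0,2] = -(-1)/(20) = +0.0500; later rows by forward substitution.
  T[0,:] = [+0.0000 -0.2000 +0.0500 +0.3000 -0.1500]
  T[1,:] = [+0.0000 +0.0545 +0.2136 -0.1273 +0.1773]
  T[2,:] = [+0.0000 +0.0291 -0.0527 -0.2345 -0.0855]
  T[3,:] = [+0.0000 +0.0331 -0.0600 -0.0600 +0.1579]
  T[4,:] = [+0.0000 -0.0745 +0.0064 +0.1414 -0.0828]
moduli |λ_i(T)| = 0.2321, 0.1698, 0.1081, 0.1081, 0.0000.
ρ = 0.2321; 0.2321 < 1, so it converges for any x₀.

yes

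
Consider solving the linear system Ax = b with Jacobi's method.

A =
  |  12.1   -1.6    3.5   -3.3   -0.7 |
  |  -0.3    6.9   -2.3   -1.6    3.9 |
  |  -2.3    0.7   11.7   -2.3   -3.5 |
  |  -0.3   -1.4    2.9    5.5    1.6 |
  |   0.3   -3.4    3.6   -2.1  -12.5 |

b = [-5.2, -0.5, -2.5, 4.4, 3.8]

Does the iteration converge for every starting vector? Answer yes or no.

Split A = D + L + U, D = diag(12.1, 6.9, 11.7, 5.5, -12.5).
Jacobi: T = -D⁻¹(L+U), T[3,1] = -(-1.4)/(5.5) = +0.2545; T[3,3] = 0.
  T[0,:] = [+0.0000  +0.1322  -0.2893  +0.2727  +0.0579]
  T[1,:] = [+0.0435  +0.0000  +0.3333  +0.2319  -0.5652]
  T[2,:] = [+0.1966  -0.0598  +0.0000  +0.1966  +0.2991]
  T[3,:] = [+0.0545  +0.2545  -0.5273  +0.0000  -0.2909]
  T[4,:] = [+0.0240  -0.2720  +0.2880  -0.1680  +0.0000]
eigenvalue magnitudes: 0.5890, 0.4249, 0.3038, 0.3038, 0.1876.
spectral radius ρ = 0.5890; 0.5890 < 1 ⇒ converges.

yes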